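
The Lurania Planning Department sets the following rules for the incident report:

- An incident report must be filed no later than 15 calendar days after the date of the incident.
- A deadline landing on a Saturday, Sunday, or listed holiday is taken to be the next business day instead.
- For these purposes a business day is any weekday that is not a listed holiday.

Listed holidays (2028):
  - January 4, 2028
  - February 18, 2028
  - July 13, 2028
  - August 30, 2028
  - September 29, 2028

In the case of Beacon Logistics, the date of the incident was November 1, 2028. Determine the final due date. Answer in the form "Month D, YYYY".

Trigger date November 1, 2028 + 15 calendar days = November 16, 2028.
November 16, 2028 falls on a Thursday, which is a business day, so no adjustment is needed.
Deadline: November 16, 2028.

November 16, 2028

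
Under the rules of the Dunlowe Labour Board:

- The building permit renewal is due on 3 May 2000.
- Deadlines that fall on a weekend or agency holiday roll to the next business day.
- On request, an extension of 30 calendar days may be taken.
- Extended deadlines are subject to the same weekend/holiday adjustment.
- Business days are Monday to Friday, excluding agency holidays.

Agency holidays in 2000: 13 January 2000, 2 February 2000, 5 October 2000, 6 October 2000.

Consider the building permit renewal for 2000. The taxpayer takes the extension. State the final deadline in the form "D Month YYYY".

The statutory due date is 3 May 2000.
3 May 2000 falls on a Wednesday, which is a business day, so no adjustment is needed.
The 30-calendar-day extension moves the deadline from 3 May 2000 to 2 June 2000.
Since 2 June 2000 is a Friday and not a holiday, the date is unchanged.
Final deadline: 2 June 2000.

2 June 2000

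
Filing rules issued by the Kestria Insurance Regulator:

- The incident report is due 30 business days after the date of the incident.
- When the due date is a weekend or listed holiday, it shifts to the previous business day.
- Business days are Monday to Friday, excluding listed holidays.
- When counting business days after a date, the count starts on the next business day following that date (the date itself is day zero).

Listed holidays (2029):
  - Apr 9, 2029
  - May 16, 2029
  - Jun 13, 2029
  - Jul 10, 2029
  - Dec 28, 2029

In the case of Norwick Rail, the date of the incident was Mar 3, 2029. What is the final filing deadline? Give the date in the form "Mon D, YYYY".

Apr 16, 2029

Counting 30 business days after Mar 3, 2029 (skipping weekends and listed holidays) reaches Apr 16, 2029.
Apr 16, 2029 (Monday) is already a business day.
So the filing is due Apr 16, 2029.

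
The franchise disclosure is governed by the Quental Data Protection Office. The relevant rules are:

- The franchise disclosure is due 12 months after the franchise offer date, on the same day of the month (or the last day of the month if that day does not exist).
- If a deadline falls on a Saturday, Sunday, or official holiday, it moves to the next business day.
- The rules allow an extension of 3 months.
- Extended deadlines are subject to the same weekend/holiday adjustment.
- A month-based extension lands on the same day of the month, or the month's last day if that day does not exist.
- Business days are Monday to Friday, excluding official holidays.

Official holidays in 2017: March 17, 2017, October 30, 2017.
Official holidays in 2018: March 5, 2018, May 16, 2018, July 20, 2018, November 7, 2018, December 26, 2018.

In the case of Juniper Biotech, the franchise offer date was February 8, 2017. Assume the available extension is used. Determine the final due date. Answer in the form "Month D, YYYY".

12 months from February 8, 2017 is February 8, 2018.
Since February 8, 2018 is a Thursday and not a holiday, the date is unchanged.
The 3 months extension carries February 8, 2018 to May 8, 2018.
May 8, 2018 is a Tuesday and not a listed holiday, so it stands.
So the filing is due May 8, 2018.

May 8, 2018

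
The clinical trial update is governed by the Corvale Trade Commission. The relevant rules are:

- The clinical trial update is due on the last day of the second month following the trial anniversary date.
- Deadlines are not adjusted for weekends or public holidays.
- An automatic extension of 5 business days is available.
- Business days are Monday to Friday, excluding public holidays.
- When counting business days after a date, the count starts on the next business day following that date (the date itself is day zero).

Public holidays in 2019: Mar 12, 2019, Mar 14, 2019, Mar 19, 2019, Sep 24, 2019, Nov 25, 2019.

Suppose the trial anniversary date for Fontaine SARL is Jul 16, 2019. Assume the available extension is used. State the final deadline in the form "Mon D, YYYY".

Oct 7, 2019

The second month after Jul 16, 2019 is September 2019, whose last day is Sep 30, 2019.
Sep 30, 2019 falls on a Monday. The rules make no weekend/holiday allowance, so it remains Sep 30, 2019.
The 5-business-day extension runs from Sep 30, 2019 to Oct 7, 2019.
Oct 7, 2019 falls on a Monday. The rules make no weekend/holiday allowance, so it remains Oct 7, 2019.
Deadline: Oct 7, 2019.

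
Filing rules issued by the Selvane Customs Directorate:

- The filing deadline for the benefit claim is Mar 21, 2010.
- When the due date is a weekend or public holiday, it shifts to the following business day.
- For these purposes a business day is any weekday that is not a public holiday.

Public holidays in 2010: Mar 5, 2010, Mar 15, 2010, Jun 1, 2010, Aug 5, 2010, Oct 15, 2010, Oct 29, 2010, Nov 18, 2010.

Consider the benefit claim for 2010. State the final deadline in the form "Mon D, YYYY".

Mar 22, 2010

The stated deadline is Mar 21, 2010.
Because Mar 21, 2010 is a Sunday, the deadline becomes Mar 22, 2010 (Monday).
Final deadline: Mar 22, 2010.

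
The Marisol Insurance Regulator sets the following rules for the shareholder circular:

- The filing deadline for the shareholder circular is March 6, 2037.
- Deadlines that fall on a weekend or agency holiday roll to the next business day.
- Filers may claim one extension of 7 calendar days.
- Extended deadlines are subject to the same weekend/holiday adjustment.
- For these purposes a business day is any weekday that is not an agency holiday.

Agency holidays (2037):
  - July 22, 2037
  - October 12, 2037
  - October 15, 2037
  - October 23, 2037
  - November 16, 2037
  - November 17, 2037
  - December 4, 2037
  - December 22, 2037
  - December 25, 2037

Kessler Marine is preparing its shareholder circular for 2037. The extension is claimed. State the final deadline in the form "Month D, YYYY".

March 13, 2037

Start from the fixed due date, March 6, 2037.
March 6, 2037 falls on a Friday, which is a business day, so no adjustment is needed.
Add the 7 calendar-day extension to March 6, 2037: March 13, 2037.
March 13, 2037 (Friday) is already a business day.
Deadline: March 13, 2037.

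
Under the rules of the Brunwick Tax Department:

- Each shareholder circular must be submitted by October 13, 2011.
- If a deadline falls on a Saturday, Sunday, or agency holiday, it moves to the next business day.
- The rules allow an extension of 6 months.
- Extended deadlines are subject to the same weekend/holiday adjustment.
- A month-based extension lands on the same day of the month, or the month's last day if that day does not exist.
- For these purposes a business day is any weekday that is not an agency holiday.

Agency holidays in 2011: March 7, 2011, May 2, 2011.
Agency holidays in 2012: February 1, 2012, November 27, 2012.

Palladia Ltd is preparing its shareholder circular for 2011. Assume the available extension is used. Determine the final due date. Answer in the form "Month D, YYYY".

The stated deadline is October 13, 2011.
Since October 13, 2011 is a Thursday and not a holiday, the date is unchanged.
Add 6 months to October 13, 2011: April 13, 2012.
April 13, 2012 (Friday) is already a business day.
Final deadline: April 13, 2012.

April 13, 2012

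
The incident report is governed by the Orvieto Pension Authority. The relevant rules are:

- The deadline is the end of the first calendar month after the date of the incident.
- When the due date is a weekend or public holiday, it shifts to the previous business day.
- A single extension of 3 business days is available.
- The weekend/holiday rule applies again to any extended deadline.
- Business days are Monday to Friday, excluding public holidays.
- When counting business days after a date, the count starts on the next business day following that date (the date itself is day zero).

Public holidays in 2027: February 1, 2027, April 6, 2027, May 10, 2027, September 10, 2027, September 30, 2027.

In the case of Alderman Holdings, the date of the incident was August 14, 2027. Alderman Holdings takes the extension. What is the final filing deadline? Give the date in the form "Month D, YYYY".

October 5, 2027

1 month after August 14, 2027 falls in September 2027; the last day of that month is September 30, 2027.
September 30, 2027 is a listed holiday; the preceding business day is September 29, 2027 (Wednesday).
Applying the 3-business-day extension: 3 business days after September 29, 2027 is October 5, 2027.
Since October 5, 2027 is a Tuesday and not a holiday, the date is unchanged.
Final deadline: October 5, 2027.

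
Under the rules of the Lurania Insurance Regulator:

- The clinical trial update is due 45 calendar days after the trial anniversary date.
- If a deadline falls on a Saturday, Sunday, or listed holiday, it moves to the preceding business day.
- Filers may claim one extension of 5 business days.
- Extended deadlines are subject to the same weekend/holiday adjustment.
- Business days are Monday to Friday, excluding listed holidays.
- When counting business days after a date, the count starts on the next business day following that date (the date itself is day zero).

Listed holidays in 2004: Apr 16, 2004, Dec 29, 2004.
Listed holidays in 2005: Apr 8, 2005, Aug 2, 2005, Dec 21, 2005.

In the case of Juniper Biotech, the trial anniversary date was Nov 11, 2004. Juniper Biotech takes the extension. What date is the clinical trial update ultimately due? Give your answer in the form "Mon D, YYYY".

Trigger date Nov 11, 2004 + 45 calendar days = Dec 26, 2004.
Dec 26, 2004 falls on a Sunday. Rolling to the preceding business day gives Dec 24, 2004, a Friday.
The 5-business-day extension runs from Dec 24, 2004 to Jan 3, 2005.
Jan 3, 2005 (Monday) is already a business day.
Final deadline: Jan 3, 2005.

Jan 3, 2005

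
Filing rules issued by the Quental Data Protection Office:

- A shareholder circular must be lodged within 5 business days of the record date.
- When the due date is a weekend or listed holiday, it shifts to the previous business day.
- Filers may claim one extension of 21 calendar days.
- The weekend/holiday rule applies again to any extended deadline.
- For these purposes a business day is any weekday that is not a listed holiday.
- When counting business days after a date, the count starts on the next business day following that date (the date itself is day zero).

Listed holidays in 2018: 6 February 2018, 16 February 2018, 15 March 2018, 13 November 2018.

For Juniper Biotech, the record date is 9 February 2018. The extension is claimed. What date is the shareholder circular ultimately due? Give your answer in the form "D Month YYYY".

Counting 5 business days after 9 February 2018 (skipping weekends and listed holidays) reaches 19 February 2018.
Since 19 February 2018 is a Monday and not a holiday, the date is unchanged.
Add the 21 calendar-day extension to 19 February 2018: 12 March 2018.
Since 12 March 2018 is a Monday and not a holiday, the date is unchanged.
Final deadline: 12 March 2018.

12 March 2018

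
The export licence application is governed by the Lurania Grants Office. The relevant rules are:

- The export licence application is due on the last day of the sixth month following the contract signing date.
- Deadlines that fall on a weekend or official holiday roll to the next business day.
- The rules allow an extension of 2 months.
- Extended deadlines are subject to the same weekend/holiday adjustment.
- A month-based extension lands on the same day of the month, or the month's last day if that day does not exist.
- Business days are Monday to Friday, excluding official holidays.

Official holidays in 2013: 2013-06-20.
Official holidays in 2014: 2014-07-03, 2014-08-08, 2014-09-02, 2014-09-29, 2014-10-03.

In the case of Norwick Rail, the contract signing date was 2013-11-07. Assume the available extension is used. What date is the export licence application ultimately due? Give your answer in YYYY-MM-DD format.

6 months after 2013-11-07 is May 2014; that month ends on 2014-05-31.
2014-05-31 falls on a Saturday. Rolling to the next business day gives 2014-06-02, a Monday.
Add 2 months to 2014-06-02: 2014-08-02.
Because 2014-08-02 is a Saturday, the deadline becomes 2014-08-04 (Monday).
The final due date is 2014-08-04.

2014-08-04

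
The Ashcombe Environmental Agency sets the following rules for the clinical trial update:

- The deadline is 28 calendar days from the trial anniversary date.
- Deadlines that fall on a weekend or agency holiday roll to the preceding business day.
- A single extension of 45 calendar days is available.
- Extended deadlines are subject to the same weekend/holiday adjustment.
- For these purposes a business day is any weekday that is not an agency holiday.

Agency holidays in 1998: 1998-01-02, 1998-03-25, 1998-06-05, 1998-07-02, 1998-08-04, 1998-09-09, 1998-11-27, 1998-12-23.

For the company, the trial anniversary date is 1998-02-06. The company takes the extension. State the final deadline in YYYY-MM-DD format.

1998-04-20

From 1998-02-06, 28 calendar days later is 1998-03-06.
1998-03-06 (Friday) is already a business day.
Applying the 45-calendar-day extension: 1998-03-06 + 45 days = 1998-04-20.
1998-04-20 falls on a Monday, which is a business day, so no adjustment is needed.
Deadline: 1998-04-20.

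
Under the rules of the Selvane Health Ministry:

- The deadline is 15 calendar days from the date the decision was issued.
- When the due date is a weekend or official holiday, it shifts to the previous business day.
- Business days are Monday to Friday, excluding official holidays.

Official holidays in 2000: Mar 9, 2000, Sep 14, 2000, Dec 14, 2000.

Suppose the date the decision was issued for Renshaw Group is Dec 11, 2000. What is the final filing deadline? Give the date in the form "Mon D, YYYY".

From Dec 11, 2000, 15 calendar days later is Dec 26, 2000.
Dec 26, 2000 falls on a Tuesday, which is a business day, so no adjustment is needed.
Final deadline: Dec 26, 2000.

Dec 26, 2000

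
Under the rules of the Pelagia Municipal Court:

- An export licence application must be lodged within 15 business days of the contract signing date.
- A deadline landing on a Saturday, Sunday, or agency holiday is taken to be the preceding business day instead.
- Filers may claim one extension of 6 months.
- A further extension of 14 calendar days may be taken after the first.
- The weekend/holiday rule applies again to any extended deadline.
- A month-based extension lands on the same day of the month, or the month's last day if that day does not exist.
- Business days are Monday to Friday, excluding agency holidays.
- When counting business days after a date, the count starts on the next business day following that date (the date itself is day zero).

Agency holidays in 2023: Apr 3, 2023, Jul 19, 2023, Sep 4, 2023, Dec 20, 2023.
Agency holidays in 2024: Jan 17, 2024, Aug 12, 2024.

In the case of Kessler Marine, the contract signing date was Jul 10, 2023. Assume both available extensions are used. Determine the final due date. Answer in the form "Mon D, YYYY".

Feb 15, 2024

15 business days after Jul 10, 2023, excluding weekends and holidays, is Aug 1, 2023.
Since Aug 1, 2023 is a Tuesday and not a holiday, the date is unchanged.
The 6 months extension carries Aug 1, 2023 to Feb 1, 2024.
Feb 1, 2024 falls on a Thursday, which is a business day, so no adjustment is needed.
With the 14-day extension, Feb 1, 2024 becomes Feb 15, 2024.
Feb 15, 2024 (Thursday) is already a business day.
So the filing is due Feb 15, 2024.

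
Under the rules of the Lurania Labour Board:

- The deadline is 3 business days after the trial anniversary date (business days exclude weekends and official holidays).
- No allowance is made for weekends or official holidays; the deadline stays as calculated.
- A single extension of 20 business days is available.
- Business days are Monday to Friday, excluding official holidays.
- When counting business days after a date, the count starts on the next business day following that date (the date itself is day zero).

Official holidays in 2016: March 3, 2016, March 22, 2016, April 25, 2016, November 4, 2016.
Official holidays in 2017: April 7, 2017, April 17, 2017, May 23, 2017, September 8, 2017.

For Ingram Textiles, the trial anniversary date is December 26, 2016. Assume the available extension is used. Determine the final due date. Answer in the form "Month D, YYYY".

January 26, 2017

Counting 3 business days after December 26, 2016 (skipping weekends and listed holidays) reaches December 29, 2016.
No adjustment is made for weekends or holidays, so December 29, 2016 stands.
The 20-business-day extension runs from December 29, 2016 to January 26, 2017.
January 26, 2017 is a Thursday; no weekend or holiday adjustment applies.
So the filing is due January 26, 2017.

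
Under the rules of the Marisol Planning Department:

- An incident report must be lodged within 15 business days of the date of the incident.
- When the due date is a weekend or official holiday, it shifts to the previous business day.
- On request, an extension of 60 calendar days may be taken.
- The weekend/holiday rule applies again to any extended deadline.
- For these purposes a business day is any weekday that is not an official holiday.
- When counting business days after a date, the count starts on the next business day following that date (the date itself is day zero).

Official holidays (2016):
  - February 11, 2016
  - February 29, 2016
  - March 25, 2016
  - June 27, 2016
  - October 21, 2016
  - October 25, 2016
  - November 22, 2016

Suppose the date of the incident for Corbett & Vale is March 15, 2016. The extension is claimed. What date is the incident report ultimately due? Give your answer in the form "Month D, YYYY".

Starting the day after March 15, 2016 and counting 15 business days lands on April 6, 2016.
April 6, 2016 falls on a Wednesday, which is a business day, so no adjustment is needed.
With the 60-day extension, April 6, 2016 becomes June 5, 2016.
Because June 5, 2016 is a Sunday, the deadline becomes June 3, 2016 (Friday).
So the filing is due June 3, 2016.

June 3, 2016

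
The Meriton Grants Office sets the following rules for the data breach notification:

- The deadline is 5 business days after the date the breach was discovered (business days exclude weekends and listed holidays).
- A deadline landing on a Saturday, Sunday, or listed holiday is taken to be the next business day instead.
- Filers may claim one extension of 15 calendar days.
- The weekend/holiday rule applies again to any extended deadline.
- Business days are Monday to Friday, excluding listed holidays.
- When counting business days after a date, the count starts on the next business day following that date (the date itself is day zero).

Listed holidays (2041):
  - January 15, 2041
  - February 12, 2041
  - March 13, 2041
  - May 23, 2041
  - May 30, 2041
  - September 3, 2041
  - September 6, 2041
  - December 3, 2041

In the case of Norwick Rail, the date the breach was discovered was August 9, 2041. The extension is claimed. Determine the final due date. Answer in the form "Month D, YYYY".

September 2, 2041

Starting the day after August 9, 2041 and counting 5 business days lands on August 16, 2041.
August 16, 2041 (Friday) is already a business day.
With the 15-day extension, August 16, 2041 becomes August 31, 2041.
August 31, 2041 falls on a Saturday. Rolling to the next business day gives September 2, 2041, a Monday.
Final deadline: September 2, 2041.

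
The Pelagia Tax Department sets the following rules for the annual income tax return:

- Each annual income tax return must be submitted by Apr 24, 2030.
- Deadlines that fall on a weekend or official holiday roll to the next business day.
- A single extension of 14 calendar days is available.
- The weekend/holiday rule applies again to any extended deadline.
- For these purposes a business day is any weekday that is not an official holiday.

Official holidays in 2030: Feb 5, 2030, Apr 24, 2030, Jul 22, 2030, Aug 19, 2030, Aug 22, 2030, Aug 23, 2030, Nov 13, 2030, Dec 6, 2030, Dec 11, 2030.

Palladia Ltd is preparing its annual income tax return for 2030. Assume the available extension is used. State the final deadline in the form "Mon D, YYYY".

Start from the fixed due date, Apr 24, 2030.
Apr 24, 2030 is a listed holiday, so it moves to the next business day, Apr 25, 2030 (Thursday).
The 14-calendar-day extension moves the deadline from Apr 25, 2030 to May 9, 2030.
May 9, 2030 (Thursday) is already a business day.
Final deadline: May 9, 2030.

May 9, 2030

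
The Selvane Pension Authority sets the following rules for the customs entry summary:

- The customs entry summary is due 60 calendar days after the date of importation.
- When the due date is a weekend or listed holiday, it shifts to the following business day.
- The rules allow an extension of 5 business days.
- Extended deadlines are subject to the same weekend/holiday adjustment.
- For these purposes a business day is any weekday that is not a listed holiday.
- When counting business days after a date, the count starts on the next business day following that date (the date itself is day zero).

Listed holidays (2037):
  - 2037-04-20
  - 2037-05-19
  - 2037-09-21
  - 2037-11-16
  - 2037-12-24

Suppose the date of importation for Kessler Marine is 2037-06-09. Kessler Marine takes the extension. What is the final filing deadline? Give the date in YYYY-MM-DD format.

60 calendar days after 2037-06-09 is 2037-08-08.
2037-08-08 falls on a Saturday. Rolling to the next business day gives 2037-08-10, a Monday.
The 5-business-day extension runs from 2037-08-10 to 2037-08-17.
Since 2037-08-17 is a Monday and not a holiday, the date is unchanged.
Final deadline: 2037-08-17.

2037-08-17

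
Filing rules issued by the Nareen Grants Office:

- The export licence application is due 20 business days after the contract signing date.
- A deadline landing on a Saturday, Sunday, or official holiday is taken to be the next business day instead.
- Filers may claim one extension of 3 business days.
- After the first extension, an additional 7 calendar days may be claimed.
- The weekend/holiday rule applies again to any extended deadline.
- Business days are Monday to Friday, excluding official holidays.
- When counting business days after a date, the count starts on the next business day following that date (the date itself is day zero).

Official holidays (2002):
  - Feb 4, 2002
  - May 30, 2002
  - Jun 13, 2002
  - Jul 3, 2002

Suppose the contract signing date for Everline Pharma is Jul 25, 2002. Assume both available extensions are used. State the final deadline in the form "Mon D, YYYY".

20 business days after Jul 25, 2002, excluding weekends and holidays, is Aug 22, 2002.
Since Aug 22, 2002 is a Thursday and not a holiday, the date is unchanged.
Applying the 3-business-day extension: 3 business days after Aug 22, 2002 is Aug 27, 2002.
Aug 27, 2002 is a Tuesday and not a listed holiday, so it stands.
Applying the 7-calendar-day extension: Aug 27, 2002 + 7 days = Sep 3, 2002.
Sep 3, 2002 (Tuesday) is already a business day.
So the filing is due Sep 3, 2002.

Sep 3, 2002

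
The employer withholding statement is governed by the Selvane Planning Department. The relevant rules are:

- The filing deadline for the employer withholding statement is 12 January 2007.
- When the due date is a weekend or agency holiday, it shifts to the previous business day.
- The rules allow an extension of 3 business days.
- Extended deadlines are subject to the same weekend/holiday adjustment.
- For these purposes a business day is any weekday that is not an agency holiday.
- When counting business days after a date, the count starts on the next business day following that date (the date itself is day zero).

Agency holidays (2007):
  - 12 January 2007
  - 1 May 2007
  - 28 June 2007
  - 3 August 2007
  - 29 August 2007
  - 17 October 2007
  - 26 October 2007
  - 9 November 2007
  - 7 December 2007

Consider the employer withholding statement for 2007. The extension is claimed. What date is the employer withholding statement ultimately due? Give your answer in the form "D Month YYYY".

17 January 2007

The statutory due date is 12 January 2007.
12 January 2007 is a listed holiday, so it moves to the preceding business day, 11 January 2007 (Thursday).
The 3-business-day extension runs from 11 January 2007 to 17 January 2007.
Since 17 January 2007 is a Wednesday and not a holiday, the date is unchanged.
Final deadline: 17 January 2007.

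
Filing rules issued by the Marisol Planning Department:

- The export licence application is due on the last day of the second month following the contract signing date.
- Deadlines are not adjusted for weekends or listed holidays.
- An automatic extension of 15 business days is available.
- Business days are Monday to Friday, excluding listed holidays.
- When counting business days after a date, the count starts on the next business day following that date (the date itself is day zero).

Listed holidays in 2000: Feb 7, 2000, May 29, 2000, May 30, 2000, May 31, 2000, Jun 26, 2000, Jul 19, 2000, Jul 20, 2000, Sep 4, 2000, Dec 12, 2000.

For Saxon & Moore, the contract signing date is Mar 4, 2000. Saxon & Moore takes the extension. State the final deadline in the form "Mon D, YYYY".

Jun 21, 2000

2 months after Mar 4, 2000 is May 2000; that month ends on May 31, 2000.
No adjustment is made for weekends or holidays, so May 31, 2000 stands.
The 15-business-day extension runs from May 31, 2000 to Jun 21, 2000.
Jun 21, 2000 is a Wednesday; no weekend or holiday adjustment applies.
Deadline: Jun 21, 2000.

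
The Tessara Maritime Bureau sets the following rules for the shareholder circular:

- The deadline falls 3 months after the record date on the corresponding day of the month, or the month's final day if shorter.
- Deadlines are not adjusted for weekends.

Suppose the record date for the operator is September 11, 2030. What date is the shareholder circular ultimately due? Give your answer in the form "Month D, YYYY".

December 11, 2030

3 months after September 11, 2030, on the same day of the month, is December 11, 2030.
December 11, 2030 is a Wednesday; no weekend or holiday adjustment applies.
Deadline: December 11, 2030.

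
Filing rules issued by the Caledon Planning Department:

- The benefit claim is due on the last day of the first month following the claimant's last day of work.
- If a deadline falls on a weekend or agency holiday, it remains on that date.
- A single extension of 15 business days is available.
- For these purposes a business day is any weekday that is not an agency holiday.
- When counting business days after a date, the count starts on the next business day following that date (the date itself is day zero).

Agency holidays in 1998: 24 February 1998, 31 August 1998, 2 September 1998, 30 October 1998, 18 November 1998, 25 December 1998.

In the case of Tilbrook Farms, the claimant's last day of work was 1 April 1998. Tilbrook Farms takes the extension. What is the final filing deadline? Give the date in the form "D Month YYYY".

1 month after 1 April 1998 falls in May 1998; the last day of that month is 31 May 1998.
31 May 1998 falls on a Sunday. The rules make no weekend/holiday allowance, so it remains 31 May 1998.
Applying the 15-business-day extension: 15 business days after 31 May 1998 is 19 June 1998.
No adjustment is made for weekends or holidays, so 19 June 1998 stands.
Deadline: 19 June 1998.

19 June 1998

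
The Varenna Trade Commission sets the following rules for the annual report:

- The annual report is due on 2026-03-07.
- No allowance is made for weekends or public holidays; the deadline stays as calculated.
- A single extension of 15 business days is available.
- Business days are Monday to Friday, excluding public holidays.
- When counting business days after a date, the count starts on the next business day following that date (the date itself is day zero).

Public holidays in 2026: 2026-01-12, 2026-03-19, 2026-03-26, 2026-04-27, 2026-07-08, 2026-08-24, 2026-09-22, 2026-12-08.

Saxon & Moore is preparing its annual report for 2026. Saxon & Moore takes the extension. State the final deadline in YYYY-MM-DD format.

2026-03-31

The statutory due date is 2026-03-07.
2026-03-07 falls on a Saturday. The rules make no weekend/holiday allowance, so it remains 2026-03-07.
Counting 15 further business days from 2026-03-07 reaches 2026-03-31.
2026-03-31 is a Tuesday; no weekend or holiday adjustment applies.
The final due date is 2026-03-31.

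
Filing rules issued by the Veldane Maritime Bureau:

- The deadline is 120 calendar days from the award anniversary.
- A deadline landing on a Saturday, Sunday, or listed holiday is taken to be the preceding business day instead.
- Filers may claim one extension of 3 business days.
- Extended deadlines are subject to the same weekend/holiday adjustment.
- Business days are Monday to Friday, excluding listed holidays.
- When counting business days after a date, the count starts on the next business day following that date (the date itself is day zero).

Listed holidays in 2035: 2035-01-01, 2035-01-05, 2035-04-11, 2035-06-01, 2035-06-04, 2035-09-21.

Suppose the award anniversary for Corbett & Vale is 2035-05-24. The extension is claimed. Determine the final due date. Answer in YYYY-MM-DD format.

From 2035-05-24, 120 calendar days later is 2035-09-21.
2035-09-21 is a listed holiday; the preceding business day is 2035-09-20 (Thursday).
The 3-business-day extension runs from 2035-09-20 to 2035-09-26.
Since 2035-09-26 is a Wednesday and not a holiday, the date is unchanged.
Final deadline: 2035-09-26.

2035-09-26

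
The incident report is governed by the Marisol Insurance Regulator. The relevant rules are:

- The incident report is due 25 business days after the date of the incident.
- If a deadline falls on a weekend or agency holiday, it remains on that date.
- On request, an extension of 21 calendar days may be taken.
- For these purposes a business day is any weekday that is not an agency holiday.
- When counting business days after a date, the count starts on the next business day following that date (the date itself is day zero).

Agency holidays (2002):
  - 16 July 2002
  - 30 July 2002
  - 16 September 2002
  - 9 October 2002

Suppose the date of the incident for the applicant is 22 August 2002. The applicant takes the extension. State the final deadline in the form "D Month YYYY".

18 October 2002

Starting the day after 22 August 2002 and counting 25 business days lands on 27 September 2002.
27 September 2002 is a Friday; no weekend or holiday adjustment applies.
Add the 21 calendar-day extension to 27 September 2002: 18 October 2002.
18 October 2002 is a Friday; no weekend or holiday adjustment applies.
The final due date is 18 October 2002.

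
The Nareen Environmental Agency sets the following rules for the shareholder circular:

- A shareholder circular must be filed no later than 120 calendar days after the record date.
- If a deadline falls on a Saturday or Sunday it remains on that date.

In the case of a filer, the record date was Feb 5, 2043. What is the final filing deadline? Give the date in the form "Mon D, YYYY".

Adding 120 calendar days to Feb 5, 2043 gives Jun 5, 2043.
No adjustment is made for weekends or holidays, so Jun 5, 2043 stands.
Deadline: Jun 5, 2043.

Jun 5, 2043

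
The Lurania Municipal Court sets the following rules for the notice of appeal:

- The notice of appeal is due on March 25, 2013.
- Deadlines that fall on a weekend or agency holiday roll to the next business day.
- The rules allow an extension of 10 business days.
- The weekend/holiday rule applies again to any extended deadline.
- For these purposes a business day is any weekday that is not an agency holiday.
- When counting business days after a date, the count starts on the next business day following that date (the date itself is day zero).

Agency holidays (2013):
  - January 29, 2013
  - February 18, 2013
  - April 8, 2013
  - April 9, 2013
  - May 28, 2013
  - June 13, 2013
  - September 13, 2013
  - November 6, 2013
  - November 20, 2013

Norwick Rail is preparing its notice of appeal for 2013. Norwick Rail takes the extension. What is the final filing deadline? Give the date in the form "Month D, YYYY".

The stated deadline is March 25, 2013.
March 25, 2013 falls on a Monday, which is a business day, so no adjustment is needed.
Counting 10 further business days from March 25, 2013 reaches April 10, 2013.
April 10, 2013 (Wednesday) is already a business day.
Deadline: April 10, 2013.

April 10, 2013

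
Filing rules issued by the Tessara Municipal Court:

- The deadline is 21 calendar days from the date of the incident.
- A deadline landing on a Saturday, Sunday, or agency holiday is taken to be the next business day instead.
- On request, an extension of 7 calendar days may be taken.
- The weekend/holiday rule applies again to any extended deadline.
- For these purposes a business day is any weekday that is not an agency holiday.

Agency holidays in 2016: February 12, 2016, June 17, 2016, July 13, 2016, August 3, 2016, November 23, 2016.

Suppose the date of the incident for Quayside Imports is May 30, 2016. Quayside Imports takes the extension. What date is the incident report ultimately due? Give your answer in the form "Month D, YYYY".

June 27, 2016

Adding 21 calendar days to May 30, 2016 gives June 20, 2016.
June 20, 2016 is a Monday and not a listed holiday, so it stands.
Add the 7 calendar-day extension to June 20, 2016: June 27, 2016.
June 27, 2016 (Monday) is already a business day.
The final due date is June 27, 2016.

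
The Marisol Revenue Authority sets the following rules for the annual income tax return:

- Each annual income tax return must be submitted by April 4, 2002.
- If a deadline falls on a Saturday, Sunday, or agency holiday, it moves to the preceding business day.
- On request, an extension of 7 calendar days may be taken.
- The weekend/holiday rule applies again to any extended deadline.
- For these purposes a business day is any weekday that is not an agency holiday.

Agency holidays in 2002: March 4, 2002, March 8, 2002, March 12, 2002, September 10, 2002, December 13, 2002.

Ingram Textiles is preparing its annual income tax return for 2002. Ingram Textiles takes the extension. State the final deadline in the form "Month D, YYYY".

April 11, 2002

Start from the fixed due date, April 4, 2002.
Since April 4, 2002 is a Thursday and not a holiday, the date is unchanged.
Applying the 7-calendar-day extension: April 4, 2002 + 7 days = April 11, 2002.
Since April 11, 2002 is a Thursday and not a holiday, the date is unchanged.
Deadline: April 11, 2002.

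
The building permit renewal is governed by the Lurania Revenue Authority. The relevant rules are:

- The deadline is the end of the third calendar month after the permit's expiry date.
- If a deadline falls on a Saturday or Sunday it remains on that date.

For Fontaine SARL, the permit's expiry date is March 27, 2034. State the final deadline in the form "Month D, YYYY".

June 30, 2034

3 months after March 27, 2034 falls in June 2034; the last day of that month is June 30, 2034.
June 30, 2034 is a Friday; no weekend or holiday adjustment applies.
Final deadline: June 30, 2034.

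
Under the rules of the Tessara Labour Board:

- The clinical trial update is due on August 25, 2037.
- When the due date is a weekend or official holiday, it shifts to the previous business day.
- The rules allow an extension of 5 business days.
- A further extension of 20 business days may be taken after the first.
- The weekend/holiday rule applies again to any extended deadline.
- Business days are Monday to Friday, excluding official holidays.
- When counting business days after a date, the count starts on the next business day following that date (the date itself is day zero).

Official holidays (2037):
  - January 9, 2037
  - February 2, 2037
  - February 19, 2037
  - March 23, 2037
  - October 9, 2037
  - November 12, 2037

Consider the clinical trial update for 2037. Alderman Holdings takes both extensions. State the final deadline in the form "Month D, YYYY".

September 29, 2037

The statutory due date is August 25, 2037.
August 25, 2037 (Tuesday) is already a business day.
Counting 5 further business days from August 25, 2037 reaches September 1, 2037.
Since September 1, 2037 is a Tuesday and not a holiday, the date is unchanged.
Counting 20 further business days from September 1, 2037 reaches September 29, 2037.
September 29, 2037 falls on a Tuesday, which is a business day, so no adjustment is needed.
Final deadline: September 29, 2037.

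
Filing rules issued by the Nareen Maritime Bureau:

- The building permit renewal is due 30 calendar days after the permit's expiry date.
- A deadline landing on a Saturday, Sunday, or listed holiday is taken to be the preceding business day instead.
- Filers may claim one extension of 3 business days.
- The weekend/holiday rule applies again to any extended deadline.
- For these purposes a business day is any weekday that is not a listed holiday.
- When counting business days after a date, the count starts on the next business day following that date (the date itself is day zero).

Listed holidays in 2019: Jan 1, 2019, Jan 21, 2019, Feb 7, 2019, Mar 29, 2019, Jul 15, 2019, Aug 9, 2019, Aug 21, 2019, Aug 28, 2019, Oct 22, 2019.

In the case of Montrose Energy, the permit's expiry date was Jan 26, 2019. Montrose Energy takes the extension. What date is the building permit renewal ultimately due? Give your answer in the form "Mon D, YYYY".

Trigger date Jan 26, 2019 + 30 calendar days = Feb 25, 2019.
Feb 25, 2019 is a Monday and not a listed holiday, so it stands.
The 3-business-day extension runs from Feb 25, 2019 to Feb 28, 2019.
Feb 28, 2019 is a Thursday and not a listed holiday, so it stands.
The final due date is Feb 28, 2019.

Feb 28, 2019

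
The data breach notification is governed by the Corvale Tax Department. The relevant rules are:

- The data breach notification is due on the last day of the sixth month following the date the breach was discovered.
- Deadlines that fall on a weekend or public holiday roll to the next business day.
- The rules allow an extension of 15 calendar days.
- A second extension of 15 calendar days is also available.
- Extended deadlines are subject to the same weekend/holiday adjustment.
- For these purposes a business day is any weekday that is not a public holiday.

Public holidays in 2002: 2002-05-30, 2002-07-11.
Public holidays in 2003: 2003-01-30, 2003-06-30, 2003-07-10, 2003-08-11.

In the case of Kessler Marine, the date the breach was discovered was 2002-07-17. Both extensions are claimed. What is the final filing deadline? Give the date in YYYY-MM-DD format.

6 months after 2002-07-17 is January 2003; that month ends on 2003-01-31.
Since 2003-01-31 is a Friday and not a holiday, the date is unchanged.
The 15-calendar-day extension moves the deadline from 2003-01-31 to 2003-02-15.
2003-02-15 falls on a Saturday. Rolling to the next business day gives 2003-02-17, a Monday.
Applying the 15-calendar-day extension: 2003-02-17 + 15 days = 2003-03-04.
2003-03-04 is a Tuesday and not a listed holiday, so it stands.
So the filing is due 2003-03-04.

2003-03-04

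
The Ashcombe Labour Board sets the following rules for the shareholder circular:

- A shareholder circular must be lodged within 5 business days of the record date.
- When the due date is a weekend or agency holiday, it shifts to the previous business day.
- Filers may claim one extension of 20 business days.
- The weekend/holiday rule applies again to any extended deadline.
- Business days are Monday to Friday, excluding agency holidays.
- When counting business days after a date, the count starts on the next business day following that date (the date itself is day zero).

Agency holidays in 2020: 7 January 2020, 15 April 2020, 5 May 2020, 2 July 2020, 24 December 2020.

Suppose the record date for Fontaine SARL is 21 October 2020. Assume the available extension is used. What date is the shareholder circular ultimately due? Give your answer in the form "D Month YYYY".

25 November 2020

Starting the day after 21 October 2020 and counting 5 business days lands on 28 October 2020.
28 October 2020 is a Wednesday and not a listed holiday, so it stands.
The 20-business-day extension runs from 28 October 2020 to 25 November 2020.
Since 25 November 2020 is a Wednesday and not a holiday, the date is unchanged.
The final due date is 25 November 2020.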